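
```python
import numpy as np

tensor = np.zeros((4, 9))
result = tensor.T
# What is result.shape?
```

(9, 4)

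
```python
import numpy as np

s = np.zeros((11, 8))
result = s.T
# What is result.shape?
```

(8, 11)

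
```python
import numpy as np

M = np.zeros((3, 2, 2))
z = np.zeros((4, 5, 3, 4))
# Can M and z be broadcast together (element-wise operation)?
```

No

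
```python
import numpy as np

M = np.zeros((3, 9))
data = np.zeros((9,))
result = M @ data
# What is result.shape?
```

(3,)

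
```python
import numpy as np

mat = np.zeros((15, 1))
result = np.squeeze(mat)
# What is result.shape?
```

(15,)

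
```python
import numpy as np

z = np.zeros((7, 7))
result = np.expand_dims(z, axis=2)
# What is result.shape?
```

(7, 7, 1)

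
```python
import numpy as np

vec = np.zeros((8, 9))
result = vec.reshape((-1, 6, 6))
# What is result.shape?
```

(2, 6, 6)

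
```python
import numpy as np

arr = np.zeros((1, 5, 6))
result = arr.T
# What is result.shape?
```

(6, 5, 1)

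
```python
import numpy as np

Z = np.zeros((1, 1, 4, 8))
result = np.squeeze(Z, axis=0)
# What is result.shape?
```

(1, 4, 8)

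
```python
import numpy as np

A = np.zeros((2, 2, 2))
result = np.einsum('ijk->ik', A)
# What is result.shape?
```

(2, 2)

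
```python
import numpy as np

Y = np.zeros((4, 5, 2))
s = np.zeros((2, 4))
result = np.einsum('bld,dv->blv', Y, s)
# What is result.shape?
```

(4, 5, 4)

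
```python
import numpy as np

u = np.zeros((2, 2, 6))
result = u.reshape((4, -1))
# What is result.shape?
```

(4, 6)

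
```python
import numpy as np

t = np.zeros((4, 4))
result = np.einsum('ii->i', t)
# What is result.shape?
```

(4,)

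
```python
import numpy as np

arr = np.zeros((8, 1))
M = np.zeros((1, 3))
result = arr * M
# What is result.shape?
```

(8, 3)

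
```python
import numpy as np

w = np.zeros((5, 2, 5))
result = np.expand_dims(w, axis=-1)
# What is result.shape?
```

(5, 2, 5, 1)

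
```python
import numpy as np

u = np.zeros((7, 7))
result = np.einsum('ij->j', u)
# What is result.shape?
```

(7,)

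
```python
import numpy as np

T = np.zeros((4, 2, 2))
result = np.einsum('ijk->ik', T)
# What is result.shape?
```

(4, 2)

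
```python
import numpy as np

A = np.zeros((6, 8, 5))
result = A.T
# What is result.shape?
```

(5, 8, 6)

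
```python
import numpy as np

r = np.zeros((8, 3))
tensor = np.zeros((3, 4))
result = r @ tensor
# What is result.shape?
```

(8, 4)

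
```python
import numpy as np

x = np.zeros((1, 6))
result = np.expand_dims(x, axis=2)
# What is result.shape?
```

(1, 6, 1)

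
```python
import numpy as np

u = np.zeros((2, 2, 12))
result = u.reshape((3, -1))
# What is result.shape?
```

(3, 16)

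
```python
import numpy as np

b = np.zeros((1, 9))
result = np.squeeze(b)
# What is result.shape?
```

(9,)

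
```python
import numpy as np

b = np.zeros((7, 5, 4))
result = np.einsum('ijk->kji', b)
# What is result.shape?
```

(4, 5, 7)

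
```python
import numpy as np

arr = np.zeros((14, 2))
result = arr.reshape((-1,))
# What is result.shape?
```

(28,)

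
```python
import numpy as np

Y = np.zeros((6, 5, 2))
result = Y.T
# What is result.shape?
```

(2, 5, 6)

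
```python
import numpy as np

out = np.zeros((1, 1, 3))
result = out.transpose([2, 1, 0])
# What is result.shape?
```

(3, 1, 1)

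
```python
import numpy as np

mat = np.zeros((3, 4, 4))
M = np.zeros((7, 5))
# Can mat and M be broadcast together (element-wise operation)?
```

No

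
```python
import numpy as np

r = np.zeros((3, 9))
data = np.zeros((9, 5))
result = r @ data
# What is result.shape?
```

(3, 5)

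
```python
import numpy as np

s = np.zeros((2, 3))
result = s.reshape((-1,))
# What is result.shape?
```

(6,)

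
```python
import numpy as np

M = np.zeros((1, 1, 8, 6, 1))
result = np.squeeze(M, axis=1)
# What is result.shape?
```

(1, 8, 6, 1)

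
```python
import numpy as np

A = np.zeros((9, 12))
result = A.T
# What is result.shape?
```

(12, 9)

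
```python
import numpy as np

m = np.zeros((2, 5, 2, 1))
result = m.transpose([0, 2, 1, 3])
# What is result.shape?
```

(2, 2, 5, 1)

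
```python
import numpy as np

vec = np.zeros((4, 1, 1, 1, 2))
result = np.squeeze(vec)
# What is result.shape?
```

(4, 2)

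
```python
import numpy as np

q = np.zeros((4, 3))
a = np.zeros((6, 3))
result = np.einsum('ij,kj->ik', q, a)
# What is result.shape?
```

(4, 6)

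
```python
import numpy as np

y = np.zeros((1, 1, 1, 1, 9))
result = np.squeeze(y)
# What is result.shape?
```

(9,)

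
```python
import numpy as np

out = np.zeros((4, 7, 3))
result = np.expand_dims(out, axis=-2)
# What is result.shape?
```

(4, 7, 1, 3)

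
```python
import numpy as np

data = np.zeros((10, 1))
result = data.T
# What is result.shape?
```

(1, 10)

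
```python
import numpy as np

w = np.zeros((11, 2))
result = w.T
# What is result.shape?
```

(2, 11)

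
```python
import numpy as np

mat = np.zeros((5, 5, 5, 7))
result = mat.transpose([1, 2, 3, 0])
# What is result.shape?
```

(5, 5, 7, 5)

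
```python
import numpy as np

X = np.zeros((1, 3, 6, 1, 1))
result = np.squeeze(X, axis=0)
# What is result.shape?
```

(3, 6, 1, 1)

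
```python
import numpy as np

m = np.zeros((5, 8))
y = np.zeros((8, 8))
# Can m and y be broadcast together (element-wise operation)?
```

No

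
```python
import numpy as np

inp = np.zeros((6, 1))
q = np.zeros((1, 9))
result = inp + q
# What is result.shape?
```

(6, 9)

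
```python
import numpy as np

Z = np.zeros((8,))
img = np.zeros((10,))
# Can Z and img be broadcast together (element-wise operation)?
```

No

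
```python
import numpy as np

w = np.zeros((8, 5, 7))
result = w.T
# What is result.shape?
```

(7, 5, 8)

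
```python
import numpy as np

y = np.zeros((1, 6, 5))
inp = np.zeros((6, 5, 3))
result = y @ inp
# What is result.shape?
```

(6, 6, 3)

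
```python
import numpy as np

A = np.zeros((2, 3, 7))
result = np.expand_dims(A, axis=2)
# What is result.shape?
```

(2, 3, 1, 7)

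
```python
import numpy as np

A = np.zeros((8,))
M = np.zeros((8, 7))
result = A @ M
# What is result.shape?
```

(7,)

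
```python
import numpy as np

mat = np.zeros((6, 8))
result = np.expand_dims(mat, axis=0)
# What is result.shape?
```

(1, 6, 8)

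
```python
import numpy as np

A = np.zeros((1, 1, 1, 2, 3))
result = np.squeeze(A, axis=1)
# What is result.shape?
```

(1, 1, 2, 3)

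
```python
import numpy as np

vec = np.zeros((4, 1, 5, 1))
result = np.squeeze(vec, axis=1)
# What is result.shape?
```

(4, 5, 1)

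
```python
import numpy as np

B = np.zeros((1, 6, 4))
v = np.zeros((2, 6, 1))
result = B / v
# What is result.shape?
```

(2, 6, 4)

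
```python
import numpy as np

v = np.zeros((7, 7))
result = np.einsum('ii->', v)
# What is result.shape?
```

()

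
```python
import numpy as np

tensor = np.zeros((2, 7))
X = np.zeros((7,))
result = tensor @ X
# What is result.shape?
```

(2,)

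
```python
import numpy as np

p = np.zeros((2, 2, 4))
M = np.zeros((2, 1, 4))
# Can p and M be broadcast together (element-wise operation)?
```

Yes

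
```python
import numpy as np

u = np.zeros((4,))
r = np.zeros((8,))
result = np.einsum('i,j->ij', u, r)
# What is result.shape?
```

(4, 8)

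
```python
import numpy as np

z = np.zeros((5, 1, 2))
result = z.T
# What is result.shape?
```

(2, 1, 5)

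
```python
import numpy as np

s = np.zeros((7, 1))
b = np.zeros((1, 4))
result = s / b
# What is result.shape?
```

(7, 4)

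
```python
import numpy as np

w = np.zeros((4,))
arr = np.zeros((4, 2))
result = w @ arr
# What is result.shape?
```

(2,)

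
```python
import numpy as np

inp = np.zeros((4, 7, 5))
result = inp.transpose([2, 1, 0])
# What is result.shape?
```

(5, 7, 4)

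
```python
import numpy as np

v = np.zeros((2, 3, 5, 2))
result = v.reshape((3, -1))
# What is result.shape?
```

(3, 20)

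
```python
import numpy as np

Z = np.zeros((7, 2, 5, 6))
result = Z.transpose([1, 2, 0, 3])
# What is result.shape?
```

(2, 5, 7, 6)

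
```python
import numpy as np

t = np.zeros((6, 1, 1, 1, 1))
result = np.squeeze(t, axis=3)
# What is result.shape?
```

(6, 1, 1, 1)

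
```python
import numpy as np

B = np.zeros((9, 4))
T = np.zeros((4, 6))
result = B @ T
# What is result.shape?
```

(9, 6)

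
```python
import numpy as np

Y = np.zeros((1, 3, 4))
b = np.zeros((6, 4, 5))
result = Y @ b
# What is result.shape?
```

(6, 3, 5)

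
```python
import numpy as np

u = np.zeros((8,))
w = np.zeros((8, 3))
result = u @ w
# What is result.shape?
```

(3,)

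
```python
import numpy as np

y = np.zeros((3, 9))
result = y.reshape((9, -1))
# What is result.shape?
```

(9, 3)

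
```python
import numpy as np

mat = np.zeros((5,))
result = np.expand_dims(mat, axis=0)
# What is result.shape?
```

(1, 5)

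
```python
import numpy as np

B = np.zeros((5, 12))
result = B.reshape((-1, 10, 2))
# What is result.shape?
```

(3, 10, 2)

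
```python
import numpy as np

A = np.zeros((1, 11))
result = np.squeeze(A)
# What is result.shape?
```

(11,)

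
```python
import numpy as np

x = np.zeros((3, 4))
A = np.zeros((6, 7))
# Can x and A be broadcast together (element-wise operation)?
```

No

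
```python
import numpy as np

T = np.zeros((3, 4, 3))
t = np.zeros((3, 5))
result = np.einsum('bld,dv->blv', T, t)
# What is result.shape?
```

(3, 4, 5)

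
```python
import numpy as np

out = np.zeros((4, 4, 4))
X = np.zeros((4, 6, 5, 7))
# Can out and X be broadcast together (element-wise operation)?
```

No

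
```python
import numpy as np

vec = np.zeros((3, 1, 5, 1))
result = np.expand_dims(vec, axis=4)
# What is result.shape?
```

(3, 1, 5, 1, 1)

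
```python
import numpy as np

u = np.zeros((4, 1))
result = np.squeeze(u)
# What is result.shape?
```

(4,)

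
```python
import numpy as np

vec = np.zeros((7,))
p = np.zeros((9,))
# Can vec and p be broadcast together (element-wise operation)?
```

No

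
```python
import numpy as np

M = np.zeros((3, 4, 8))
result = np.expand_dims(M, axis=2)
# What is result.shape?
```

(3, 4, 1, 8)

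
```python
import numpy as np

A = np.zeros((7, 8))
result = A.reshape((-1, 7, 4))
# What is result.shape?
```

(2, 7, 4)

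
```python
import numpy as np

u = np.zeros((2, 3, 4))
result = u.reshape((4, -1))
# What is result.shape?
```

(4, 6)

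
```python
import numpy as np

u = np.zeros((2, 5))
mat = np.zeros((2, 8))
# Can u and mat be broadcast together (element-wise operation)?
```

No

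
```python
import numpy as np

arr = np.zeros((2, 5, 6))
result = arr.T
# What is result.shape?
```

(6, 5, 2)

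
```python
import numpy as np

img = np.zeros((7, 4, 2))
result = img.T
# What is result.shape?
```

(2, 4, 7)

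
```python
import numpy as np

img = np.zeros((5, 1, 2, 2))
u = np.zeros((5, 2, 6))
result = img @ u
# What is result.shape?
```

(5, 5, 2, 6)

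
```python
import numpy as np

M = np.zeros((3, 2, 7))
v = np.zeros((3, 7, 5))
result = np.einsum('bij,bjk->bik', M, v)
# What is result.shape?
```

(3, 2, 5)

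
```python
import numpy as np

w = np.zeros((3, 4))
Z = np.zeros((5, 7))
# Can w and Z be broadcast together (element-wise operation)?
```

No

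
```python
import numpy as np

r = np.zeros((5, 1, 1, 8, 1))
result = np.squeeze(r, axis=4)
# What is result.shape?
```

(5, 1, 1, 8)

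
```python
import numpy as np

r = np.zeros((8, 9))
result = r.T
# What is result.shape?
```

(9, 8)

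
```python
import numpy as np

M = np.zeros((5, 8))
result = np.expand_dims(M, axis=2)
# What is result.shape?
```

(5, 8, 1)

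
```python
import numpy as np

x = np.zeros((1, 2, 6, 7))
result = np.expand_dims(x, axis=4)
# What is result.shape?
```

(1, 2, 6, 7, 1)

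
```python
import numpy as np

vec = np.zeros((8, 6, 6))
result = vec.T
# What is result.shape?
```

(6, 6, 8)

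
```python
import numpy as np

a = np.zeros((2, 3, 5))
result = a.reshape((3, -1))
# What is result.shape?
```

(3, 10)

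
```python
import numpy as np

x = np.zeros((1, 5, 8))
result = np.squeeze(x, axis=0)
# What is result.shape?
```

(5, 8)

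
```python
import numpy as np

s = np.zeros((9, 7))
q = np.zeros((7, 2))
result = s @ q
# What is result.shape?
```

(9, 2)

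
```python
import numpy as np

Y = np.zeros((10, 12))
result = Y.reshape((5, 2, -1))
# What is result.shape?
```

(5, 2, 12)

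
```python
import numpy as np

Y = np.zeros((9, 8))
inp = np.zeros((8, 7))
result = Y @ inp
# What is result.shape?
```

(9, 7)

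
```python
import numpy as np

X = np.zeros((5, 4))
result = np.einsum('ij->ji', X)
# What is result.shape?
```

(4, 5)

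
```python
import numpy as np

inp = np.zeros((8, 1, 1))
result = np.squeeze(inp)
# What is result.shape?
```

(8,)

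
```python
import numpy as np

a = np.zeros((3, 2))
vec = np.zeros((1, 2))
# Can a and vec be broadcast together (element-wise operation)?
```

Yes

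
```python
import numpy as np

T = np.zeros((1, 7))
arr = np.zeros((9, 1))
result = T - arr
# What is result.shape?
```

(9, 7)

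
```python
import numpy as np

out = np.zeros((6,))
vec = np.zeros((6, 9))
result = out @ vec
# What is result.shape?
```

(9,)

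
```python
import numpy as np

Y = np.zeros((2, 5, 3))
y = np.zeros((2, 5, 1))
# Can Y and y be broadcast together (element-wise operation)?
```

Yes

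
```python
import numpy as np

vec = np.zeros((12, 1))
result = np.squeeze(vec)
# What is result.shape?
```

(12,)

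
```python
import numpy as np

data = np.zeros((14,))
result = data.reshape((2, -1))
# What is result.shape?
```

(2, 7)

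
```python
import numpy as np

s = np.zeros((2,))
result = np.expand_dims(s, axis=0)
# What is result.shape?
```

(1, 2)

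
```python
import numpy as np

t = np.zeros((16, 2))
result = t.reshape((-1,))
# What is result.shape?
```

(32,)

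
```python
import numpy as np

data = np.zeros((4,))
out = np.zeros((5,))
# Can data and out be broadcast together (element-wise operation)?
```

No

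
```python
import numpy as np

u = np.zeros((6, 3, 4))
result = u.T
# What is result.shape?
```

(4, 3, 6)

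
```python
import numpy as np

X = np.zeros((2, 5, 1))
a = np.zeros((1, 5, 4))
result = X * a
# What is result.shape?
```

(2, 5, 4)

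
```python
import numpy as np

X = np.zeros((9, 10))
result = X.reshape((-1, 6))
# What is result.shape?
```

(15, 6)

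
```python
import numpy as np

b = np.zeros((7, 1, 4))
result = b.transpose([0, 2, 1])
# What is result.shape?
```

(7, 4, 1)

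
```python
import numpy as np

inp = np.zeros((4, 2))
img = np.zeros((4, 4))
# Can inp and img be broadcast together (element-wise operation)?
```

No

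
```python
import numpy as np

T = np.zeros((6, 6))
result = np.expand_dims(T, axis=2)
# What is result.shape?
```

(6, 6, 1)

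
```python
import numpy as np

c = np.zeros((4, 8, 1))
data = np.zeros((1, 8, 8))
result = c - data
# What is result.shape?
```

(4, 8, 8)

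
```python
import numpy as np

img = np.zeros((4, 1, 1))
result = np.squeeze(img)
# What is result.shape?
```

(4,)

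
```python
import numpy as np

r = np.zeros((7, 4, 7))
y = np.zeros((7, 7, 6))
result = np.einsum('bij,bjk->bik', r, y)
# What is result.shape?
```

(7, 4, 6)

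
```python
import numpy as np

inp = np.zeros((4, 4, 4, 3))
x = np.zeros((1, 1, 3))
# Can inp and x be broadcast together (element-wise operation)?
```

Yes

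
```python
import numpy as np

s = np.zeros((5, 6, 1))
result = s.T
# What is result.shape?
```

(1, 6, 5)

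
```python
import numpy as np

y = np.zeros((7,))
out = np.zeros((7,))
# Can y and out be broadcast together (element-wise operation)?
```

Yes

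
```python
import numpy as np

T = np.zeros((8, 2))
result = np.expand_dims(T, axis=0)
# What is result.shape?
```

(1, 8, 2)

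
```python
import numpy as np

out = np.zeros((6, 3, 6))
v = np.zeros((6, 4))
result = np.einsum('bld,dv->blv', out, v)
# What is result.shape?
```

(6, 3, 4)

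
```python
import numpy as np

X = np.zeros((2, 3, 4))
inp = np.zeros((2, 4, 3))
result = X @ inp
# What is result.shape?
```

(2, 3, 3)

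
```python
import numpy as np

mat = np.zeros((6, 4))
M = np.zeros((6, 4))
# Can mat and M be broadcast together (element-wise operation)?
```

Yes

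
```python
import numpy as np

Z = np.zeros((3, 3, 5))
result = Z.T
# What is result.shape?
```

(5, 3, 3)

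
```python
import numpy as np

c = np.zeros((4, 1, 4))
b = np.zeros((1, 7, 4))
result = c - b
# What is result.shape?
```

(4, 7, 4)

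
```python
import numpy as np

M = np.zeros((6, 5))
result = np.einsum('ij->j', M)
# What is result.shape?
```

(5,)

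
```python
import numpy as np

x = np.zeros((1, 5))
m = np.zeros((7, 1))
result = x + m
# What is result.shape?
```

(7, 5)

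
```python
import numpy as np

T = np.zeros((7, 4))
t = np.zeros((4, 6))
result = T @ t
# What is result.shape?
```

(7, 6)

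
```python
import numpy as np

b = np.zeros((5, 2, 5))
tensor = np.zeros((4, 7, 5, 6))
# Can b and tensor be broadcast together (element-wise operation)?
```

No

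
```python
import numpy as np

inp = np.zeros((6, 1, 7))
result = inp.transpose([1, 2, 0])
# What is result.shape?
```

(1, 7, 6)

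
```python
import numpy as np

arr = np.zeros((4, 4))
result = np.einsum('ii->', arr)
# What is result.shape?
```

()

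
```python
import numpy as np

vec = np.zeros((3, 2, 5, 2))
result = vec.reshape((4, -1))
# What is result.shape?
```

(4, 15)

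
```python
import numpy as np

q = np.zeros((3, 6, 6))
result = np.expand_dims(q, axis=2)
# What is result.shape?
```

(3, 6, 1, 6)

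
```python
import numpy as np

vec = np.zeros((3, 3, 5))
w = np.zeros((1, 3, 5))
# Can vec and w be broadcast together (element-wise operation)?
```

Yes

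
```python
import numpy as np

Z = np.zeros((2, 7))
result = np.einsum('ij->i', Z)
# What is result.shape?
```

(2,)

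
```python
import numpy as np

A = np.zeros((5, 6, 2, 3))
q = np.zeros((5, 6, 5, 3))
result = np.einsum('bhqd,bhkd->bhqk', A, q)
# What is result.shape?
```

(5, 6, 2, 5)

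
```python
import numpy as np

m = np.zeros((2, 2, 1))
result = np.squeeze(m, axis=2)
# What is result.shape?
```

(2, 2)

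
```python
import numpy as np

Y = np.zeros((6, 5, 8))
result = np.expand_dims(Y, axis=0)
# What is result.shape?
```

(1, 6, 5, 8)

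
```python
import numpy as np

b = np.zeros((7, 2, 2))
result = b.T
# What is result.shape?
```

(2, 2, 7)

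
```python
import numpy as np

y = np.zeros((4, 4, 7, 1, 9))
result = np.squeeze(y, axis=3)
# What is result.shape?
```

(4, 4, 7, 9)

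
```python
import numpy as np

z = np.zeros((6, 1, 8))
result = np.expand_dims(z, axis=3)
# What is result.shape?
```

(6, 1, 8, 1)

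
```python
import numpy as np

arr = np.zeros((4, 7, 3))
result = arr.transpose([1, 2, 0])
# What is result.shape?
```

(7, 3, 4)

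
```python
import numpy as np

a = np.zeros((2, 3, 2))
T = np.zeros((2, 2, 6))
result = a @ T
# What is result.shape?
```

(2, 3, 6)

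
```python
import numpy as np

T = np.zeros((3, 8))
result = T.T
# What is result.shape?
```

(8, 3)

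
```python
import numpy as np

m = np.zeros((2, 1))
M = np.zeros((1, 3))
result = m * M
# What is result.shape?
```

(2, 3)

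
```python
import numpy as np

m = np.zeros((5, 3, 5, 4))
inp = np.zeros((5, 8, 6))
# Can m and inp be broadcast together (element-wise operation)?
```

No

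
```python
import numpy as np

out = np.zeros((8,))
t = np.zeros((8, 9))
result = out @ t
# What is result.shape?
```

(9,)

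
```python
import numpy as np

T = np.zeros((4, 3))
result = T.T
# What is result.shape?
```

(3, 4)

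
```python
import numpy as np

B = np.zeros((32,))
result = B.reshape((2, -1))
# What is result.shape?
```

(2, 16)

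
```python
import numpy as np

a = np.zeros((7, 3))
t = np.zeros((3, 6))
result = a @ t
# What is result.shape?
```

(7, 6)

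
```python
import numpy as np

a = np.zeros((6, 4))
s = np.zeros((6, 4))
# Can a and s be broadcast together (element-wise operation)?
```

Yes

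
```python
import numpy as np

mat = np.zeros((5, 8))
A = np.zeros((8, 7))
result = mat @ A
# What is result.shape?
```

(5, 7)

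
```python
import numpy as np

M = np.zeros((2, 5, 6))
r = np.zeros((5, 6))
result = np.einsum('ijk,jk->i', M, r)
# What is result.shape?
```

(2,)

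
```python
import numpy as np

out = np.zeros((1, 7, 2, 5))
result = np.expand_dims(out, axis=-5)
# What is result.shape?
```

(1, 1, 7, 2, 5)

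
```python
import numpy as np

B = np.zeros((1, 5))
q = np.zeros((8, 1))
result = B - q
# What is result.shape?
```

(8, 5)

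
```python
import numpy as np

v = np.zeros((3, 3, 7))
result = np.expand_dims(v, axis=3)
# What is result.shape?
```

(3, 3, 7, 1)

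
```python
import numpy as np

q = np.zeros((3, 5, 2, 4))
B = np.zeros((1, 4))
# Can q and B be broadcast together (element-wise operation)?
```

Yes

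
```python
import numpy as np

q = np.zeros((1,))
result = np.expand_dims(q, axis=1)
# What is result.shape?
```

(1, 1)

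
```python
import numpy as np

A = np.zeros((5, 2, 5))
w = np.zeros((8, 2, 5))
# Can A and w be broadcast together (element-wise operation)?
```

No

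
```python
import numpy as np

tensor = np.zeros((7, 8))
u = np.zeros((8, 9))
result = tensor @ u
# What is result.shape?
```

(7, 9)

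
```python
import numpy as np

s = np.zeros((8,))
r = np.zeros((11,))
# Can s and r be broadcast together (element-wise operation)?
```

No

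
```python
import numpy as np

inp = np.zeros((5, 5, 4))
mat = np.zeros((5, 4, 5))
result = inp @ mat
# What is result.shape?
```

(5, 5, 5)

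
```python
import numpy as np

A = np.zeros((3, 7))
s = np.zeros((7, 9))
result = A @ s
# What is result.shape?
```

(3, 9)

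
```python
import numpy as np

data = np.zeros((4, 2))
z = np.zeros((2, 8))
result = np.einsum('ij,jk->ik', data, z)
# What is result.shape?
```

(4, 8)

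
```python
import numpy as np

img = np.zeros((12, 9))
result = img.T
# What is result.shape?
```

(9, 12)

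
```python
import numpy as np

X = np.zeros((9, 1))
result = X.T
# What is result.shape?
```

(1, 9)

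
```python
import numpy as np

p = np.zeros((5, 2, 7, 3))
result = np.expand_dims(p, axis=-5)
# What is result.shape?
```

(1, 5, 2, 7, 3)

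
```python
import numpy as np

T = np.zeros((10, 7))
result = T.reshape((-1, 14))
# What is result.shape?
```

(5, 14)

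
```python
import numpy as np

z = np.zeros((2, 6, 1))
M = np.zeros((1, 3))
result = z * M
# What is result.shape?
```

(2, 6, 3)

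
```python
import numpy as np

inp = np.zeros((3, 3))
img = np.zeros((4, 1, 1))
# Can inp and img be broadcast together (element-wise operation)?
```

Yes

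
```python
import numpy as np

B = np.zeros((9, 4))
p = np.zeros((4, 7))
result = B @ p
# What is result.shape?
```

(9, 7)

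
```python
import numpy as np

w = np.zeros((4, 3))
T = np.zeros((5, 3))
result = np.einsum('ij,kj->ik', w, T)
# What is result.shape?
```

(4, 5)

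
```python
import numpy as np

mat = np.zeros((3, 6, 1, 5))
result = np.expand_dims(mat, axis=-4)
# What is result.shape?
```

(3, 1, 6, 1, 5)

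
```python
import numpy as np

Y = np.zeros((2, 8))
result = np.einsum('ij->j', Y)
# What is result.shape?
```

(8,)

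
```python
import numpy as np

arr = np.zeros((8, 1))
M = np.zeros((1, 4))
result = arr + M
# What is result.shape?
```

(8, 4)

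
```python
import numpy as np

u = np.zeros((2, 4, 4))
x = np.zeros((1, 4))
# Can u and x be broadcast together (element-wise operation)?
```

Yes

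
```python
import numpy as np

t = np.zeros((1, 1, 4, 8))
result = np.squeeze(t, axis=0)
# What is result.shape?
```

(1, 4, 8)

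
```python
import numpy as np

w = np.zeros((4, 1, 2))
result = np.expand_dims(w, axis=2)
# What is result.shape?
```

(4, 1, 1, 2)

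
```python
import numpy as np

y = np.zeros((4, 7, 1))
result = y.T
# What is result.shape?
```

(1, 7, 4)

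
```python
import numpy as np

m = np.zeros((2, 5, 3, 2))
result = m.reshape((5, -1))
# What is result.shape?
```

(5, 12)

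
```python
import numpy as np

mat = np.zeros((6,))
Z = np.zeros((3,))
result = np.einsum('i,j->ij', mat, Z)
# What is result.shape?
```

(6, 3)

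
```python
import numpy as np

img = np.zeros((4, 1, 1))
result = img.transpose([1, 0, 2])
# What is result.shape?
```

(1, 4, 1)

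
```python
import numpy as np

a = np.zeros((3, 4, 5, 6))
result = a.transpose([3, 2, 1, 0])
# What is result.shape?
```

(6, 5, 4, 3)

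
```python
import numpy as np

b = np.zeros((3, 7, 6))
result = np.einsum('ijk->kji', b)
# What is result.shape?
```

(6, 7, 3)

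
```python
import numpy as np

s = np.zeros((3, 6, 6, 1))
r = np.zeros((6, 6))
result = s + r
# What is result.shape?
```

(3, 6, 6, 6)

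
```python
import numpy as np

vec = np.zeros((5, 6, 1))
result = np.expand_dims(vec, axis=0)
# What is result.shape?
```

(1, 5, 6, 1)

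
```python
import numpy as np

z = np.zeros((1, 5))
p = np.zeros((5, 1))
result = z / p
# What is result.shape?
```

(5, 5)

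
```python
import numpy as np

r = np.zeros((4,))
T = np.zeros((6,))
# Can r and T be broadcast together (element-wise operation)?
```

No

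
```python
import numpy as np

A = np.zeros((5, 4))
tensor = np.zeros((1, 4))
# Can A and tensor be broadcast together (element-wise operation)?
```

Yes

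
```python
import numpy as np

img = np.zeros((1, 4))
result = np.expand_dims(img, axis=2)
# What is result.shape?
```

(1, 4, 1)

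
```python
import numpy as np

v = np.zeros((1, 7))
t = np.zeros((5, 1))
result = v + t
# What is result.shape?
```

(5, 7)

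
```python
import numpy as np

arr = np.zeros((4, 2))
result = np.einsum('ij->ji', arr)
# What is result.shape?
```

(2, 4)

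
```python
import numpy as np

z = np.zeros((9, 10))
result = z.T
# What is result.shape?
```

(10, 9)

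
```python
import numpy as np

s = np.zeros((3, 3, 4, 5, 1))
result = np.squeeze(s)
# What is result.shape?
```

(3, 3, 4, 5)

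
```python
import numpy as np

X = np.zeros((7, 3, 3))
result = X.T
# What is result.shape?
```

(3, 3, 7)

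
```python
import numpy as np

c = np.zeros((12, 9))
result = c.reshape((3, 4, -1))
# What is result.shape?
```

(3, 4, 9)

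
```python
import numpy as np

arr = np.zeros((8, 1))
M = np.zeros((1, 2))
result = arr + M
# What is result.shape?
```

(8, 2)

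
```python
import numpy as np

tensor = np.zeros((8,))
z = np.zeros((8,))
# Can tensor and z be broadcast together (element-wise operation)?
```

Yes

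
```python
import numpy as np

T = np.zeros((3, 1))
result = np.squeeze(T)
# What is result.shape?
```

(3,)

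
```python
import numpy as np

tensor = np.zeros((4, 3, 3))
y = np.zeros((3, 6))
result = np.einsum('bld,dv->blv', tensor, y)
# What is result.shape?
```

(4, 3, 6)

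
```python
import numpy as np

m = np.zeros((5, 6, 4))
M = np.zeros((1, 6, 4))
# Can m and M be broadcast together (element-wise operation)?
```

Yes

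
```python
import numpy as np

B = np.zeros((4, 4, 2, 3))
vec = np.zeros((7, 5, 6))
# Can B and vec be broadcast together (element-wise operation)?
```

No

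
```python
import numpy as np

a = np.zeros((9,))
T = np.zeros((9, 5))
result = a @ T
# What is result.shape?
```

(5,)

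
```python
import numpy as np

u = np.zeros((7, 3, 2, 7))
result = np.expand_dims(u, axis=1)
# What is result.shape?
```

(7, 1, 3, 2, 7)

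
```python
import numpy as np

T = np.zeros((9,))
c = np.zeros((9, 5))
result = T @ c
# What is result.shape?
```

(5,)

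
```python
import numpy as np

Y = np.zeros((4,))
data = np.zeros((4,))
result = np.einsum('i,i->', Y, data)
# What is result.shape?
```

()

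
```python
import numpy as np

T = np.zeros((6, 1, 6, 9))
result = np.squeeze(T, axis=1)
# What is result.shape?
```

(6, 6, 9)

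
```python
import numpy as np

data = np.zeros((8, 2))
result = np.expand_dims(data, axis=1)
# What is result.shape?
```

(8, 1, 2)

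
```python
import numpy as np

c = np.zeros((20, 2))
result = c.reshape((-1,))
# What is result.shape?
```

(40,)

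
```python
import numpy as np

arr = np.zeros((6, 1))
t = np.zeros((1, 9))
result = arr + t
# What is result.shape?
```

(6, 9)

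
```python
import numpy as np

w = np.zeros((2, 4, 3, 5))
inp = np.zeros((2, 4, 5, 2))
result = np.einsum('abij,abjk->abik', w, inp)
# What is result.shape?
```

(2, 4, 3, 2)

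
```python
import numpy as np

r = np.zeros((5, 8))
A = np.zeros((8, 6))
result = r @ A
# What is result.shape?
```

(5, 6)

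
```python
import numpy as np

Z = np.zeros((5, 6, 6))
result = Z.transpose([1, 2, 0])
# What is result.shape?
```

(6, 6, 5)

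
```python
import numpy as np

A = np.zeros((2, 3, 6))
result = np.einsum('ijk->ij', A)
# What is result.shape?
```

(2, 3)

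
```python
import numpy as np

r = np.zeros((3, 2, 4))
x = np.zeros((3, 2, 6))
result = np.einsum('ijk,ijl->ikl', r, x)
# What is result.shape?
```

(3, 4, 6)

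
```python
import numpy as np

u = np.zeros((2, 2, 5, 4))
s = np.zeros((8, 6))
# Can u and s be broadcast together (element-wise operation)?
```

No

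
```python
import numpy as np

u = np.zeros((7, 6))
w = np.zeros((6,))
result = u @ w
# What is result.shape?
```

(7,)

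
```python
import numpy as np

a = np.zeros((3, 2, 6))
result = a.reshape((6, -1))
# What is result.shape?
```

(6, 6)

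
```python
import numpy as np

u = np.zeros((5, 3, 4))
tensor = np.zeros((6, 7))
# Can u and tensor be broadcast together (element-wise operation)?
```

No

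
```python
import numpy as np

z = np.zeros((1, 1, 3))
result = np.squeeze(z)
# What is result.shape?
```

(3,)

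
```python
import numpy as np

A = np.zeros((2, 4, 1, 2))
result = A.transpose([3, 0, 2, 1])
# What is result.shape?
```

(2, 2, 1, 4)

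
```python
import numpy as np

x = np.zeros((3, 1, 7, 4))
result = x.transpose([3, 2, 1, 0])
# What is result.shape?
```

(4, 7, 1, 3)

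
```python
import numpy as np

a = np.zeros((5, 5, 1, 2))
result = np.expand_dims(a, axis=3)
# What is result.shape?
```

(5, 5, 1, 1, 2)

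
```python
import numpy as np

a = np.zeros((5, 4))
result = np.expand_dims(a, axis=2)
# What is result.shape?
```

(5, 4, 1)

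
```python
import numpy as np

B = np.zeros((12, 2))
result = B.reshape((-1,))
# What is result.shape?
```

(24,)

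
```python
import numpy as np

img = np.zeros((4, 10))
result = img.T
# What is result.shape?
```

(10, 4)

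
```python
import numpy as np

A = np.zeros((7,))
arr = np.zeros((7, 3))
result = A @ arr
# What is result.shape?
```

(3,)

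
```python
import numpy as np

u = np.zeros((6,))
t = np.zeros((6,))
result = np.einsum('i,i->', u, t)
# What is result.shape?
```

()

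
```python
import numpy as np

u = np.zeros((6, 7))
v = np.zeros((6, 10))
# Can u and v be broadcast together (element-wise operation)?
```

No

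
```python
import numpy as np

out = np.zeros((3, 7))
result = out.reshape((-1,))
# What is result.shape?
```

(21,)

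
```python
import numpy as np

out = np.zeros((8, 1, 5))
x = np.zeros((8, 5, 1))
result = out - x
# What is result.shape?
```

(8, 5, 5)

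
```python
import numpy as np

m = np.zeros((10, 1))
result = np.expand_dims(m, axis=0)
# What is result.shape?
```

(1, 10, 1)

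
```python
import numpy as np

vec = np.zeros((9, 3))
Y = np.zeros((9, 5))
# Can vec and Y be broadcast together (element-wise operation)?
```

No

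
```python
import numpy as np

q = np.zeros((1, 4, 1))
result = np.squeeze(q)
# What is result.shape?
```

(4,)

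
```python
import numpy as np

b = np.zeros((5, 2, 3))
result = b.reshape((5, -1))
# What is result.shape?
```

(5, 6)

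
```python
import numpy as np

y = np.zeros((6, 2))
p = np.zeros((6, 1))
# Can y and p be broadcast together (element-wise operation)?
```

Yes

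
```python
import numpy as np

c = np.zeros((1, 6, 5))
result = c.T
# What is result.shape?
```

(5, 6, 1)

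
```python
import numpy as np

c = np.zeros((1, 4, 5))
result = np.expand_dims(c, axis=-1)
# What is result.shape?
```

(1, 4, 5, 1)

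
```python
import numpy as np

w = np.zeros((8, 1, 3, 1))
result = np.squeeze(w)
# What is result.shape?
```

(8, 3)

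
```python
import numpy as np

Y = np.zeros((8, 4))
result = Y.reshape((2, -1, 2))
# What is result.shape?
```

(2, 8, 2)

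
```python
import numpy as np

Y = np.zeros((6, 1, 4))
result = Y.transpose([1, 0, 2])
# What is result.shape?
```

(1, 6, 4)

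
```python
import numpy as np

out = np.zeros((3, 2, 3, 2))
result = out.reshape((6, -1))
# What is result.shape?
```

(6, 6)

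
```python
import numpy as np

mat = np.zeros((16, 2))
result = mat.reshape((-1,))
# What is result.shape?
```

(32,)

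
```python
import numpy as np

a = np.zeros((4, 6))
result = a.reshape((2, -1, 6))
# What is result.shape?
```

(2, 2, 6)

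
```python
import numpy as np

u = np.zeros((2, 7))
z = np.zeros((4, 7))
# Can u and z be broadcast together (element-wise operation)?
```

No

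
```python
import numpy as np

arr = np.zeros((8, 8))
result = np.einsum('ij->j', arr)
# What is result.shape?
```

(8,)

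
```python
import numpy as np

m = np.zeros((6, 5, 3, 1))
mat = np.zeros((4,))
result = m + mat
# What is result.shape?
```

(6, 5, 3, 4)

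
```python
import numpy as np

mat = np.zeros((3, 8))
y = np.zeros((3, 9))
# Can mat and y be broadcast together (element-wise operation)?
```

No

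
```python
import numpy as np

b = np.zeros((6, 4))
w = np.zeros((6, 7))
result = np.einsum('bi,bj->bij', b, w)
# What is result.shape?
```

(6, 4, 7)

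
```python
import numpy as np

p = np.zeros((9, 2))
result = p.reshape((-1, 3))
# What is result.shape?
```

(6, 3)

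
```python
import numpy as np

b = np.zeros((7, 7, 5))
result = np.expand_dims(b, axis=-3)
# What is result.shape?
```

(7, 1, 7, 5)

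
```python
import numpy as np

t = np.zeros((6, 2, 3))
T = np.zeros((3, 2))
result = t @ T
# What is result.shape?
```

(6, 2, 2)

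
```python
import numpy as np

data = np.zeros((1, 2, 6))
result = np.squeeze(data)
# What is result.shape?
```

(2, 6)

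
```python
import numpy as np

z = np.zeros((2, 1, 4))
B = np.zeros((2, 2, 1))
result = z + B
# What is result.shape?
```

(2, 2, 4)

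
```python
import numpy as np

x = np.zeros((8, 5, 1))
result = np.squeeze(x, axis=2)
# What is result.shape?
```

(8, 5)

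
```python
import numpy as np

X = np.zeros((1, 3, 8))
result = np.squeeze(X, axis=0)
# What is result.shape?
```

(3, 8)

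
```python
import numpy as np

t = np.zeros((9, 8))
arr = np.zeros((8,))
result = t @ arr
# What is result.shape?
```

(9,)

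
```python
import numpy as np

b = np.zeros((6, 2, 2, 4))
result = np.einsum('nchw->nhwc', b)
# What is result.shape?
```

(6, 2, 4, 2)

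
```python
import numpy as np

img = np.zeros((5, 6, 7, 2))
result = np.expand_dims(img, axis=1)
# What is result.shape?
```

(5, 1, 6, 7, 2)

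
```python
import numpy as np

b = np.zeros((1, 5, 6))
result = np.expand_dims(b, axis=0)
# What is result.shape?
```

(1, 1, 5, 6)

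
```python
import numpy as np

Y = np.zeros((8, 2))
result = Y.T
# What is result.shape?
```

(2, 8)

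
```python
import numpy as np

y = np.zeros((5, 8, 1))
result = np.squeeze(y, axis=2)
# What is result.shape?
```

(5, 8)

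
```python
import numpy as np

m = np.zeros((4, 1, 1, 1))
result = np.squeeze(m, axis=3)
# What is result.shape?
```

(4, 1, 1)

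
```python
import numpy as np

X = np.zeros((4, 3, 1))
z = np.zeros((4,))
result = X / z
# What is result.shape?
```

(4, 3, 4)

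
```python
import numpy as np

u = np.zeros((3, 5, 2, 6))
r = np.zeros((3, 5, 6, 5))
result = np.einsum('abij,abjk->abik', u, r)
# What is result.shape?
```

(3, 5, 2, 5)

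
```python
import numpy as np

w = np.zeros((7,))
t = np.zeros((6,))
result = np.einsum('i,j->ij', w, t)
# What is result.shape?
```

(7, 6)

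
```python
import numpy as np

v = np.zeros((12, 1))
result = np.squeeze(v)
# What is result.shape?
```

(12,)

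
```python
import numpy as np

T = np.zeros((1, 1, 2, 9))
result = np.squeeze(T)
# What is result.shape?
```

(2, 9)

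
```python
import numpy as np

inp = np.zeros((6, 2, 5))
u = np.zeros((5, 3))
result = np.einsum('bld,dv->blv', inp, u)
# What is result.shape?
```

(6, 2, 3)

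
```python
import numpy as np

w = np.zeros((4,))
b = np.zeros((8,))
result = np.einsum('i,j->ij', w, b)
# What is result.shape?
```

(4, 8)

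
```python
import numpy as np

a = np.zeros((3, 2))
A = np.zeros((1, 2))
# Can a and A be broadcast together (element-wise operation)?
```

Yes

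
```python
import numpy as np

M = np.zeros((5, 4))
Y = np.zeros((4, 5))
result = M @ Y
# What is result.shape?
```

(5, 5)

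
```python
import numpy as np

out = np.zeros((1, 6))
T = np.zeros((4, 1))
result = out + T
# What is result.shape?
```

(4, 6)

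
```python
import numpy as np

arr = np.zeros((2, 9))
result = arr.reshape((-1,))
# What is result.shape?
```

(18,)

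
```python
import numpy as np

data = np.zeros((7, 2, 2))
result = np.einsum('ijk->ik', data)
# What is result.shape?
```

(7, 2)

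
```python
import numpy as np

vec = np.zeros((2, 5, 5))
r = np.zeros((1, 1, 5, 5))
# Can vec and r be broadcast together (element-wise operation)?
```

Yes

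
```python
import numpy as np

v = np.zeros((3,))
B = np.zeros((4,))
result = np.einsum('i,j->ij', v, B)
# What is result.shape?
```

(3, 4)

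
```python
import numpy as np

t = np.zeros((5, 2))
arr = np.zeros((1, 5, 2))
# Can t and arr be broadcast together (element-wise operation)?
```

Yes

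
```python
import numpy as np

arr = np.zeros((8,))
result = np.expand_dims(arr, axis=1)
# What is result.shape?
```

(8, 1)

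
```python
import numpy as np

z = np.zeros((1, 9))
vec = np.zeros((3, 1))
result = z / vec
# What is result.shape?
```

(3, 9)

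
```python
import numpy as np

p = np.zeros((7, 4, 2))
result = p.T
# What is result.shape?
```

(2, 4, 7)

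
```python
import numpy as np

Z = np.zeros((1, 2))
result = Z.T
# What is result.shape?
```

(2, 1)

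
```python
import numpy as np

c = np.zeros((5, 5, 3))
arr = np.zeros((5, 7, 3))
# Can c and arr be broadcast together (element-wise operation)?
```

No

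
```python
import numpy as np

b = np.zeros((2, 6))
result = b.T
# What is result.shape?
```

(6, 2)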